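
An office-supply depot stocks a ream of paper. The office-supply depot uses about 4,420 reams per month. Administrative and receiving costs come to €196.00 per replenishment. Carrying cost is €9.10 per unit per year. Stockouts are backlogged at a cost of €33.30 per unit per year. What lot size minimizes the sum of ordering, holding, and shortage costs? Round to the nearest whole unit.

Annual demand D = 4,420 × 12 = 53,040.
With planned backorders, Q* = √(2DS/H) · √((H+B)/B).
√(2DS/H) = √(2 × 53,040 × 196 / 9.1) = 1511.555.
√((H+B)/B) = √((9.1+33.3)/33.3) = 1.1284.
Q* ≈ 1705.630.

Q* ≈ 1,706 reams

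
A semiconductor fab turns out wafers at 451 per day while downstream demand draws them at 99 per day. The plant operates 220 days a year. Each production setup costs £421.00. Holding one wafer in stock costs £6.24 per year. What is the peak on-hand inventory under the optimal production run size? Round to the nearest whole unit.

Annual demand D = 99 × 220 = 21,780.
Production build-up factor (1 − d/p) = 1 − 99/451 = 0.7805.
Q* = √(2DS / (H(1 − d/p))) = √(2 × 21,780 × 421 / (6.24 × 0.7805)).
= √(18,338,760 / 4.8702) ≈ 1940.482.
Maximum inventory = Q*(1 − d/p) = 1940.482 × 0.7805 ≈ 1514.523.

I_max ≈ 1,515 wafers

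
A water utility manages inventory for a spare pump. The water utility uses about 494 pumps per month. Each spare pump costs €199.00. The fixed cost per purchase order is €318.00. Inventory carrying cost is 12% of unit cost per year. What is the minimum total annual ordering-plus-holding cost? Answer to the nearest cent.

Annual demand D = 494 × 12 = 5,928.
Holding cost H = 0.12 × €199.00 = €23.8800 per unit per year.
The optimal lot size = √(2DS/H) = √(2 × 5,928 × 318 / 23.88) ≈ 397.34.
At the optimum the two cost components are equal, so total cost = 2·(Q*/2)H = Q*·H.
Minimum total = √(2DSH) = √(2 × 5,928 × 318 × 23.88) ≈ 9488.549.

TC* ≈ €9,488.55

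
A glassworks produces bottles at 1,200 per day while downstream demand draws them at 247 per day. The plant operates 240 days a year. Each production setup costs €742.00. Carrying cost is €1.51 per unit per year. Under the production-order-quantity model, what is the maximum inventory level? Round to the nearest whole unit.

Annual demand D = 247 × 240 = 59,280.
Production build-up factor (1 − d/p) = 1 − 247/1,200 = 0.7942.
Q* = √(2DS / (H(1 − d/p))) = √(2 × 59,280 × 742 / (1.51 × 0.7942)).
= √(87,971,520 / 1.1992) ≈ 8564.988.
Maximum inventory = Q*(1 − d/p) = 8564.988 × 0.7942 ≈ 6802.028.

I_max ≈ 6,802 bottles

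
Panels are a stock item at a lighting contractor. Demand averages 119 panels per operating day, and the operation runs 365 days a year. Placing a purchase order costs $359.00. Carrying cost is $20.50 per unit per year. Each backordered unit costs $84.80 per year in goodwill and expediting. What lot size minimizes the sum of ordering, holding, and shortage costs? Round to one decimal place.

Q* ≈ 1,374.4 panels

Annual demand D = 119 × 365 = 43,435.
With planned backorders, Q* = √(2DS/H) · √((H+B)/B).
√(2DS/H) = √(2 × 43,435 × 359 / 20.5) = 1233.404.
√((H+B)/B) = √((20.5+84.8)/84.8) = 1.1143.
Q* ≈ 1374.426.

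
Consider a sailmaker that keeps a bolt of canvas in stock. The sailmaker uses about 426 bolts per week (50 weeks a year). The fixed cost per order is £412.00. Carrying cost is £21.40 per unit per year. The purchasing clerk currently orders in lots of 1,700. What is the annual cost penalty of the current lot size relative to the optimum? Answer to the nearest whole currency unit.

Extra cost ≈ £3,972 per year

Annual demand D = 426 × 50 = 21,300.
EOQ = √(2DS/H) = √(2 × 21,300 × 412 / 21.4) ≈ 905.62.
Cost at Q* = (D/Q*)S + (Q*/2)H = √(2DSH) ≈ £19,380.29.
Cost at Q = 1,700: (21,300/1,700)×412 + (1,700/2)×21.4 = £5,162.12 + £18,190.00 = £23,352.12.
Excess = £23,352.12 − £19,380.29 = £3,971.83.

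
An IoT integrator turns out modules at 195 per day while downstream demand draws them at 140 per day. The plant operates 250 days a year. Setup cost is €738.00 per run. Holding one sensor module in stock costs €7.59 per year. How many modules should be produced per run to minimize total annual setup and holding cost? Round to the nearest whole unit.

Q* ≈ 4,912 modules

Annual demand D = 140 × 250 = 35,000.
Production build-up factor (1 − d/p) = 1 − 140/195 = 0.2821.
Q* = √(2DS / (H(1 − d/p))) = √(2 × 35,000 × 738 / (7.59 × 0.2821)).
= √(51,660,000 / 2.1408) ≈ 4912.384.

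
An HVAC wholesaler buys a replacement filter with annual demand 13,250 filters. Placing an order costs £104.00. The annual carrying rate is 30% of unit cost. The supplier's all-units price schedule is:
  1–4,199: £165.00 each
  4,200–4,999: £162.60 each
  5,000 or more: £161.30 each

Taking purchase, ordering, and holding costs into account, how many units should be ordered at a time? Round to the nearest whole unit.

Q* ≈ 236 filters

Holding cost per unit per year at price C is H = 0.30·C.
Candidates are each tier's EOQ (if it falls in that tier) and each price-break quantity.
EOQ at £165.00 = 236.0 (feasible in tier 1): TC = 13,250×£165.00 + (13,250/236.0)×104 + (236.0/2)×0.30×£165.00 = £2,197,929.98.
EOQ at £162.60 = 237.7 < 4200, so use break Q=4200: TC = 13,250×£162.60 + (13,250/4200.0)×104 + (4200.0/2)×0.30×£162.60 = £2,257,216.10.
EOQ at £161.30 = 238.7 < 5000, so use break Q=5000: TC = 13,250×£161.30 + (13,250/5000.0)×104 + (5000.0/2)×0.30×£161.30 = £2,258,475.60.
Lowest total cost is £2,197,929.98 at Q = 236.0.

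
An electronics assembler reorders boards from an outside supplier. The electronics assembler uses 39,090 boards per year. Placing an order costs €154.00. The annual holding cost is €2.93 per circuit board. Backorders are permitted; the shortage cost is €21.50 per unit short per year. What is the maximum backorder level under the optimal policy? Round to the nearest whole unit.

S* ≈ 259 boards

With planned backorders, Q* = √(2DS/H) · √((H+B)/B).
√(2DS/H) = √(2 × 39,090 × 154 / 2.93) = 2027.096.
√((H+B)/B) = √((2.93+21.5)/21.5) = 1.0660.
Q* ≈ 2160.812.
S* = Q* · H/(H+B) = 2160.812 × 2.93/24.43 ≈ 259.156.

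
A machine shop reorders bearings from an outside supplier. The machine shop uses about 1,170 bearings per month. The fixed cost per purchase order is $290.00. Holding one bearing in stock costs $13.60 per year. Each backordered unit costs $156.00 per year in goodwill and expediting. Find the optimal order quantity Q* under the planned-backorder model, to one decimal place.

Q* ≈ 806.8 bearings

Annual demand D = 1,170 × 12 = 14,040.
With planned backorders, Q* = √(2DS/H) · √((H+B)/B).
√(2DS/H) = √(2 × 14,040 × 290 / 13.6) = 773.799.
√((H+B)/B) = √((13.6+156)/156) = 1.0427.
Q* ≈ 806.824.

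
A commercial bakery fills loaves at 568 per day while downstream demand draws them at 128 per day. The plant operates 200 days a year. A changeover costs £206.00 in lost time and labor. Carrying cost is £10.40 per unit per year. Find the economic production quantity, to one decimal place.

Annual demand D = 128 × 200 = 25,600.
Production build-up factor (1 − d/p) = 1 − 128/568 = 0.7746.
Q* = √(2DS / (H(1 − d/p))) = √(2 × 25,600 × 206 / (10.4 × 0.7746)).
= √(10,547,200 / 8.0563) ≈ 1144.194.

Q* ≈ 1,144.2 loaves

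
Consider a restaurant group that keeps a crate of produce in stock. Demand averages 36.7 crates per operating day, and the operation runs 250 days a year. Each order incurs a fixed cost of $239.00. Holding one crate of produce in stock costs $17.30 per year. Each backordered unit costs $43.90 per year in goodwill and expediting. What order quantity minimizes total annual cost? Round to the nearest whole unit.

Q* ≈ 594 crates

Annual demand D = 36.7 × 250 = 9,175.
With planned backorders, Q* = √(2DS/H) · √((H+B)/B).
√(2DS/H) = √(2 × 9,175 × 239 / 17.3) = 503.494.
√((H+B)/B) = √((17.3+43.9)/43.9) = 1.1807.
Q* ≈ 594.480.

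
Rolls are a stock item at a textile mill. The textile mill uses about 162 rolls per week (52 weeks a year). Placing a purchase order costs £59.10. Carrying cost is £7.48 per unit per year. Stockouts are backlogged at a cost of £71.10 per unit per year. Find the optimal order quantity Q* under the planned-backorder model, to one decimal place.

Annual demand D = 162 × 52 = 8,424.
With planned backorders, Q* = √(2DS/H) · √((H+B)/B).
√(2DS/H) = √(2 × 8,424 × 59.1 / 7.48) = 364.852.
√((H+B)/B) = √((7.48+71.1)/71.1) = 1.0513.
Q* ≈ 383.564.

Q* ≈ 383.6 rolls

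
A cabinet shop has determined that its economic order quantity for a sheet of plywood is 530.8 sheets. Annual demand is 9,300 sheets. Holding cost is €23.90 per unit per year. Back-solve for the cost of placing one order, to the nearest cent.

Invert the EOQ relation Q*² = 2DS/H.
From Q* = √(2DS/H): S = Q*²H / (2D) = 530.8² × 23.9 / (2 × 9,300) = 362.0319.

S ≈ €362.03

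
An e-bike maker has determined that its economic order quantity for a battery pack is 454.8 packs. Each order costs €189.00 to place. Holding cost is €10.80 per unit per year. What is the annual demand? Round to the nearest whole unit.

D ≈ 5,910 packs per year

The basic EOQ model gives Q* = √(2DS/H); rearrange for the unknown.
From Q* = √(2DS/H): D = Q*²H / (2S) = 454.8² × 10.8 / (2 × 189) = 5909.801.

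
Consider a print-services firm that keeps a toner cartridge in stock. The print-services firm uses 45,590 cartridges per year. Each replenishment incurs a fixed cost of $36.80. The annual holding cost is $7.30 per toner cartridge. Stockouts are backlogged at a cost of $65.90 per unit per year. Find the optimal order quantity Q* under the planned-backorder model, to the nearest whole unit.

With planned backorders, Q* = √(2DS/H) · √((H+B)/B).
√(2DS/H) = √(2 × 45,590 × 36.8 / 7.3) = 677.973.
√((H+B)/B) = √((7.3+65.9)/65.9) = 1.0539.
Q* ≈ 714.538.

Q* ≈ 715 cartridges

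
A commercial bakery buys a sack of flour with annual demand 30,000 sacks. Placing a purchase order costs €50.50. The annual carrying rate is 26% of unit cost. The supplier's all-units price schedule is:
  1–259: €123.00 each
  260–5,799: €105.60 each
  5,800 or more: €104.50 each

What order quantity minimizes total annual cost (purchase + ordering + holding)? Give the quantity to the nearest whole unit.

Holding cost per unit per year at price C is H = 0.26·C.
Candidates are each tier's EOQ (if it falls in that tier) and each price-break quantity.
Tier 1 (€123.00): EOQ = 307.8 exceeds tier's upper bound 259, so this tier is dominated.
EOQ at €105.60 = 332.2 (feasible in tier 2): TC = 30,000×€105.60 + (30,000/332.2)×50.5 + (332.2/2)×0.26×€105.60 = €3,177,120.95.
EOQ at €104.50 = 333.9 < 5800, so use break Q=5800: TC = 30,000×€104.50 + (30,000/5800.0)×50.5 + (5800.0/2)×0.26×€104.50 = €3,214,054.21.
Lowest total cost is €3,177,120.95 at Q = 332.2.

Q* ≈ 332 sacks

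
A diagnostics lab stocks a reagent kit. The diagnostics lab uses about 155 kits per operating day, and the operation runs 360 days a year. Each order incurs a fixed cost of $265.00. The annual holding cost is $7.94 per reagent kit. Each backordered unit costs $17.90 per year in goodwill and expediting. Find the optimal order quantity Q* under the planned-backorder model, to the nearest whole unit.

Annual demand D = 155 × 360 = 55,800.
With planned backorders, Q* = √(2DS/H) · √((H+B)/B).
√(2DS/H) = √(2 × 55,800 × 265 / 7.94) = 1929.944.
√((H+B)/B) = √((7.94+17.9)/17.9) = 1.2015.
Q* ≈ 2318.807.

Q* ≈ 2,319 kits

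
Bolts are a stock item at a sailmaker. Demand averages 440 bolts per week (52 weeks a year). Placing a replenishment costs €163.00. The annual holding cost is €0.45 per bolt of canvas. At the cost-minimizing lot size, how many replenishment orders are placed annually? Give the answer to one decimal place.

Annual demand D = 440 × 52 = 22,880.
The optimal lot size = √(2DS/H) = √(2 × 22,880 × 163 / 0.45) ≈ 4071.28.
Orders per year = D / Q* = 22,880 / 4071.28 ≈ 5.620.

N ≈ 5.6 orders per year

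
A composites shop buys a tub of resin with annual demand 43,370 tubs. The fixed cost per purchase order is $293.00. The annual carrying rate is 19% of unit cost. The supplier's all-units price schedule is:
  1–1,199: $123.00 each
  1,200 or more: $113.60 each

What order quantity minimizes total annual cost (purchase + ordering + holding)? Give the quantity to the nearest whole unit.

Holding cost per unit per year at price C is H = 0.19·C.
Evaluate total cost at each tier's feasible EOQ or, if the EOQ is below the tier, at the tier's minimum quantity.
EOQ at $123.00 = 1042.8 (feasible in tier 1): TC = 43,370×$123.00 + (43,370/1042.8)×293 + (1042.8/2)×0.19×$123.00 = $5,358,880.97.
EOQ at $113.60 = 1085.1 < 1200, so use break Q=1200: TC = 43,370×$113.60 + (43,370/1200.0)×293 + (1200.0/2)×0.19×$113.60 = $4,950,371.91.
Lowest total cost is $4,950,371.91 at Q = 1200.0.

Q* ≈ 1,200 tubs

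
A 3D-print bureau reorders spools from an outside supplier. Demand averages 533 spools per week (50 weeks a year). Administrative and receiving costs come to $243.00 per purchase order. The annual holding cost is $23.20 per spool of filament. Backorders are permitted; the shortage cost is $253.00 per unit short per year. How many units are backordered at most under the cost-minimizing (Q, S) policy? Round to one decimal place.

S* ≈ 65.6 spools

Annual demand D = 533 × 50 = 26,650.
With planned backorders, Q* = √(2DS/H) · √((H+B)/B).
√(2DS/H) = √(2 × 26,650 × 243 / 23.2) = 747.176.
√((H+B)/B) = √((23.2+253)/253) = 1.0448.
Q* ≈ 780.682.
S* = Q* · H/(H+B) = 780.682 × 23.2/276.2 ≈ 65.575.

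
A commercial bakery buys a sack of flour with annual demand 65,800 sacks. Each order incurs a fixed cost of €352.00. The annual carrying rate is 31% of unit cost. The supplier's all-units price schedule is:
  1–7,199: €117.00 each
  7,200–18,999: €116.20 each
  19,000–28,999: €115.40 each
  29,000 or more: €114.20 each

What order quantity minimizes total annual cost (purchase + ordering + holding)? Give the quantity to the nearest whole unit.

Holding cost per unit per year at price C is H = 0.31·C.
Evaluate total cost at each tier's feasible EOQ or, if the EOQ is below the tier, at the tier's minimum quantity.
EOQ at €117.00 = 1130.1 (feasible in tier 1): TC = 65,800×€117.00 + (65,800/1130.1)×352 + (1130.1/2)×0.31×€117.00 = €7,739,589.54.
EOQ at €116.20 = 1134.0 < 7200, so use break Q=7200: TC = 65,800×€116.20 + (65,800/7200.0)×352 + (7200.0/2)×0.31×€116.20 = €7,778,856.09.
EOQ at €115.40 = 1137.9 < 19000, so use break Q=19000: TC = 65,800×€115.40 + (65,800/19000.0)×352 + (19000.0/2)×0.31×€115.40 = €7,934,392.03.
EOQ at €114.20 = 1143.9 < 29000, so use break Q=29000: TC = 65,800×€114.20 + (65,800/29000.0)×352 + (29000.0/2)×0.31×€114.20 = €8,028,487.68.
Lowest total cost is €7,739,589.54 at Q = 1130.1.

Q* ≈ 1,130 sacks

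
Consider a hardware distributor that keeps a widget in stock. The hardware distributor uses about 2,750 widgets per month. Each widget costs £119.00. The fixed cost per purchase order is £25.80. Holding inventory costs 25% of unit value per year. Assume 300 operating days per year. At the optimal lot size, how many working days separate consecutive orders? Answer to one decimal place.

Annual demand D = 2,750 × 12 = 33,000.
Holding cost H = 0.25 × £119.00 = £29.7500 per unit per year.
The optimal lot size = √(2DS/H) = √(2 × 33,000 × 25.8 / 29.75) ≈ 239.24.
Cycle time = Q*/D × 300 = 239.24 / 33,000 × 300 ≈ 2.175 days.

T ≈ 2.2 days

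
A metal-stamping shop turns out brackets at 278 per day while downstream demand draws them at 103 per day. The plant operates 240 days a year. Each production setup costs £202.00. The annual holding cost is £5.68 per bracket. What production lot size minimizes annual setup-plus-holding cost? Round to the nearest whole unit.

Q* ≈ 1,671 brackets

Annual demand D = 103 × 240 = 24,720.
Production build-up factor (1 − d/p) = 1 − 103/278 = 0.6295.
Q* = √(2DS / (H(1 − d/p))) = √(2 × 24,720 × 202 / (5.68 × 0.6295)).
= √(9,986,880 / 3.5755) ≈ 1671.260.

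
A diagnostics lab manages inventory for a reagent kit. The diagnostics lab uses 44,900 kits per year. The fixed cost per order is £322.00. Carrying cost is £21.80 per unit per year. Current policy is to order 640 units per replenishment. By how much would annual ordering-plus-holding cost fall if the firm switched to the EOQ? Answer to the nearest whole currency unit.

EOQ = √(2DS/H) = √(2 × 44,900 × 322 / 21.8) ≈ 1151.70.
Cost at Q* = (D/Q*)S + (Q*/2)H = √(2DSH) ≈ £25,106.97.
Cost at Q = 640: (44,900/640)×322 + (640/2)×21.8 = £22,590.31 + £6,976.00 = £29,566.31.
Excess = £29,566.31 − £25,106.97 = £4,459.34.

Extra cost ≈ £4,459 per year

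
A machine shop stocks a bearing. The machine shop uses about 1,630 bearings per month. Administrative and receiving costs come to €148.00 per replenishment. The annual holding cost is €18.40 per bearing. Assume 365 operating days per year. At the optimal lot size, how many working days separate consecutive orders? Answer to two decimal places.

T ≈ 10.47 days

Annual demand D = 1,630 × 12 = 19,560.
EOQ = √(2DS/H) = √(2 × 19,560 × 148 / 18.4) ≈ 560.95.
Cycle time = Q*/D × 365 = 560.95 / 19,560 × 365 ≈ 10.468 days.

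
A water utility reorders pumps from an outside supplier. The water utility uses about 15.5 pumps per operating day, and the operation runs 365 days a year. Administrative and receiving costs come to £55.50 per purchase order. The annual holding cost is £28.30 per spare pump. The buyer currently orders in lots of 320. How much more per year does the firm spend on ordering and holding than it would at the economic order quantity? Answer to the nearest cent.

Extra cost ≈ £1,293.55 per year

Annual demand D = 15.5 × 365 = 5,657.5.
EOQ = √(2DS/H) = √(2 × 5,657.5 × 55.5 / 28.3) ≈ 148.96.
Cost at Q* = (D/Q*)S + (Q*/2)H = √(2DSH) ≈ £4,215.67.
Cost at Q = 320: (5,657.5/320)×55.5 + (320/2)×28.3 = £981.22 + £4,528.00 = £5,509.22.
Excess = £5,509.22 − £4,215.67 = £1,293.55.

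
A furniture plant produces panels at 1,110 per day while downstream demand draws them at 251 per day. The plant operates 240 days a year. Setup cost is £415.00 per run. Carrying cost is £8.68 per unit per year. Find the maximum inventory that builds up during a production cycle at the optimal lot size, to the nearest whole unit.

Annual demand D = 251 × 240 = 60,240.
Production build-up factor (1 − d/p) = 1 − 251/1,110 = 0.7739.
Q* = √(2DS / (H(1 − d/p))) = √(2 × 60,240 × 415 / (8.68 × 0.7739)).
= √(49,999,200 / 6.7172) ≈ 2728.265.
Maximum inventory = Q*(1 − d/p) = 2728.265 × 0.7739 ≈ 2111.333.

I_max ≈ 2,111 panels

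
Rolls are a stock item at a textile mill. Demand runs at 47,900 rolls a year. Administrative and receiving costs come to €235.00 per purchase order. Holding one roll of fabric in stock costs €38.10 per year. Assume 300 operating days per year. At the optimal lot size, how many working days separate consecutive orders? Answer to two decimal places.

T ≈ 4.81 days

EOQ = √(2DS/H) = √(2 × 47,900 × 235 / 38.1) ≈ 768.70.
Cycle time = Q*/D × 300 = 768.70 / 47,900 × 300 ≈ 4.814 days.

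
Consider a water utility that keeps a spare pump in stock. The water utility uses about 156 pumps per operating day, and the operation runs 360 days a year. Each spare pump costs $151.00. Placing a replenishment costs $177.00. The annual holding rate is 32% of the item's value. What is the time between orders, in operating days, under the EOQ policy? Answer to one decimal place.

Annual demand D = 156 × 360 = 56,160.
Holding cost H = 0.32 × $151.00 = $48.3200 per unit per year.
The optimal lot size = √(2DS/H) = √(2 × 56,160 × 177 / 48.32) ≈ 641.43.
Cycle time = Q*/D × 360 = 641.43 / 56,160 × 360 ≈ 4.112 days.

T ≈ 4.1 days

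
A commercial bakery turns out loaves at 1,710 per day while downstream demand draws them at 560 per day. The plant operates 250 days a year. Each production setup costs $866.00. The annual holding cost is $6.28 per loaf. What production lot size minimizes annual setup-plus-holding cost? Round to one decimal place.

Annual demand D = 560 × 250 = 140,000.
Production build-up factor (1 − d/p) = 1 − 560/1,710 = 0.6725.
Q* = √(2DS / (H(1 − d/p))) = √(2 × 140,000 × 866 / (6.28 × 0.6725)).
= √(242,480,000 / 4.2234) ≈ 7577.174.

Q* ≈ 7,577.2 loaves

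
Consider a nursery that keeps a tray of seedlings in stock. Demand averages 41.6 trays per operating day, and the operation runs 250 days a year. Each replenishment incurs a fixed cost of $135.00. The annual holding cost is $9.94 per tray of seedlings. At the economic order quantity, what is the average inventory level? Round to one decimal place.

Annual demand D = 41.6 × 250 = 10,400.
EOQ = √(2DS/H) = √(2 × 10,400 × 135 / 9.94) ≈ 531.50.
Average inventory = Q*/2 ≈ 531.50 / 2 = 265.751.

Average inventory ≈ 265.8 trays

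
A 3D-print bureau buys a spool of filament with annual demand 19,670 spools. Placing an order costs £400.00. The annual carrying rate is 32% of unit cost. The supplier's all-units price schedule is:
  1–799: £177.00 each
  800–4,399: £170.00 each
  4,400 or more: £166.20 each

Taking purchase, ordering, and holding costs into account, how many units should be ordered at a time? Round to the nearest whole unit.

Q* ≈ 800 spools

Holding cost per unit per year at price C is H = 0.32·C.
Evaluate total cost at each tier's feasible EOQ or, if the EOQ is below the tier, at the tier's minimum quantity.
EOQ at £177.00 = 527.1 (feasible in tier 1): TC = 19,670×£177.00 + (19,670/527.1)×400 + (527.1/2)×0.32×£177.00 = £3,511,444.43.
EOQ at £170.00 = 537.8 < 800, so use break Q=800: TC = 19,670×£170.00 + (19,670/800.0)×400 + (800.0/2)×0.32×£170.00 = £3,375,495.00.
EOQ at £166.20 = 543.9 < 4400, so use break Q=4400: TC = 19,670×£166.20 + (19,670/4400.0)×400 + (4400.0/2)×0.32×£166.20 = £3,387,946.98.
Lowest total cost is £3,375,495.00 at Q = 800.0.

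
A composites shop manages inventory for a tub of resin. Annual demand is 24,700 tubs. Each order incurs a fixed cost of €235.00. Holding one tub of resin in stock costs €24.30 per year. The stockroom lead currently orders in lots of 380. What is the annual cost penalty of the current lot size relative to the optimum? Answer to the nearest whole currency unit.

EOQ = √(2DS/H) = √(2 × 24,700 × 235 / 24.3) ≈ 691.18.
Cost at Q* = (D/Q*)S + (Q*/2)H = √(2DSH) ≈ €16,795.79.
Cost at Q = 380: (24,700/380)×235 + (380/2)×24.3 = €15,275.00 + €4,617.00 = €19,892.00.
Excess = €19,892.00 − €16,795.79 = €3,096.21.

Extra cost ≈ €3,096 per year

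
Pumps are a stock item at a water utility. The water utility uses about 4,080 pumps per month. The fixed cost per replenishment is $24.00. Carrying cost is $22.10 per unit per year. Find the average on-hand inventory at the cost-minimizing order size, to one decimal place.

Annual demand D = 4,080 × 12 = 48,960.
The optimal lot size = √(2DS/H) = √(2 × 48,960 × 24 / 22.1) ≈ 326.10.
Average inventory = Q*/2 ≈ 326.10 / 2 = 163.048.

Average inventory ≈ 163.0 pumps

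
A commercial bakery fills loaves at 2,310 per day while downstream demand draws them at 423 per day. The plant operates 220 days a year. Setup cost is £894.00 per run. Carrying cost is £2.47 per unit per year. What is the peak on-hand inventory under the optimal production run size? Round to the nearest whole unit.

I_max ≈ 7,418 loaves

Annual demand D = 423 × 220 = 93,060.
Production build-up factor (1 − d/p) = 1 − 423/2,310 = 0.8169.
Q* = √(2DS / (H(1 − d/p))) = √(2 × 93,060 × 894 / (2.47 × 0.8169)).
= √(166,391,280 / 2.0177) ≈ 9081.066.
Maximum inventory = Q*(1 − d/p) = 9081.066 × 0.8169 ≈ 7418.170.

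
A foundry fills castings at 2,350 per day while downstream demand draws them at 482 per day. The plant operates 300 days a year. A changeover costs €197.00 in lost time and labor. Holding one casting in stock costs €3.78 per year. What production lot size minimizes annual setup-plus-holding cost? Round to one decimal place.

Q* ≈ 4,354.4 castings

Annual demand D = 482 × 300 = 144,600.
Production build-up factor (1 − d/p) = 1 − 482/2,350 = 0.7949.
Q* = √(2DS / (H(1 − d/p))) = √(2 × 144,600 × 197 / (3.78 × 0.7949)).
= √(56,972,400 / 3.0047) ≈ 4354.435.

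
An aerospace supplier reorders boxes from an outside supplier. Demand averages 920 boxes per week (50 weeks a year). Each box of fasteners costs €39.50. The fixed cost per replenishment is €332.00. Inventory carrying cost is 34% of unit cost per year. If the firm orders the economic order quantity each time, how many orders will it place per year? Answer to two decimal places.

N ≈ 30.50 orders per year

Annual demand D = 920 × 50 = 46,000.
Holding cost H = 0.34 × €39.50 = €13.4300 per unit per year.
The optimal lot size = √(2DS/H) = √(2 × 46,000 × 332 / 13.43) ≈ 1508.08.
Orders per year = D / Q* = 46,000 / 1508.08 ≈ 30.502.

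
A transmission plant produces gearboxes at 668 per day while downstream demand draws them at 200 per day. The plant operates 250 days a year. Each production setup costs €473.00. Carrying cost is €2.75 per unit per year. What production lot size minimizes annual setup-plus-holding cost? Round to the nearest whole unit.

Annual demand D = 200 × 250 = 50,000.
Production build-up factor (1 − d/p) = 1 − 200/668 = 0.7006.
Q* = √(2DS / (H(1 − d/p))) = √(2 × 50,000 × 473 / (2.75 × 0.7006)).
= √(47,300,000 / 1.9266) ≈ 4954.839.

Q* ≈ 4,955 gearboxes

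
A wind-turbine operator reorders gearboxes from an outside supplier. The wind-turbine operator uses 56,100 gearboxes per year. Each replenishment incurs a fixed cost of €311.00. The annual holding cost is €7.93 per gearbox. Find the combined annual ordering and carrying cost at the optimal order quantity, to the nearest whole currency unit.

Q* = √(2DS/H) = √(2 × 56,100 × 311 / 7.93) ≈ 2097.68.
At the optimum the two cost components are equal, so total cost = 2·(Q*/2)H = Q*·H.
Minimum total = √(2DSH) = √(2 × 56,100 × 311 × 7.93) ≈ 16634.633.

TC* ≈ €16,635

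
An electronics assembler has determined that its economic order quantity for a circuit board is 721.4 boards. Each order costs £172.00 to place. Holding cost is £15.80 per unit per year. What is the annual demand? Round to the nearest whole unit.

D ≈ 23,903 boards per year

Squaring Q* = √(2DS/H) gives Q*² = 2DS/H.
From Q* = √(2DS/H): D = Q*²H / (2S) = 721.4² × 15.8 / (2 × 172) = 23902.918.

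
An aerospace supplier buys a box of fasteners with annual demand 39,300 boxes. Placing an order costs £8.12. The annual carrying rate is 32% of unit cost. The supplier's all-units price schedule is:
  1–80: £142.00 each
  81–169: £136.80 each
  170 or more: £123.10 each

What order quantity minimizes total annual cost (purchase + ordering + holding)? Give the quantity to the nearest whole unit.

Holding cost per unit per year at price C is H = 0.32·C.
Evaluate total cost at each tier's feasible EOQ or, if the EOQ is below the tier, at the tier's minimum quantity.
Tier 1 (£142.00): EOQ = 118.5 exceeds tier's upper bound 80, so this tier is dominated.
EOQ at £136.80 = 120.7 (feasible in tier 2): TC = 39,300×£136.80 + (39,300/120.7)×8.12 + (120.7/2)×0.32×£136.80 = £5,381,525.76.
EOQ at £123.10 = 127.3 < 170, so use break Q=170: TC = 39,300×£123.10 + (39,300/170.0)×8.12 + (170.0/2)×0.32×£123.10 = £4,843,055.47.
Lowest total cost is £4,843,055.47 at Q = 170.0.

Q* ≈ 170 boxes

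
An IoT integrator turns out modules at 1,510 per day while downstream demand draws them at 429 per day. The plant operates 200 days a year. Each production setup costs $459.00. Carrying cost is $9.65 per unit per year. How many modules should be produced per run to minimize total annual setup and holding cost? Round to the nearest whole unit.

Annual demand D = 429 × 200 = 85,800.
Production build-up factor (1 − d/p) = 1 − 429/1,510 = 0.7159.
Q* = √(2DS / (H(1 − d/p))) = √(2 × 85,800 × 459 / (9.65 × 0.7159)).
= √(78,764,400 / 6.9084) ≈ 3376.579.

Q* ≈ 3,377 modules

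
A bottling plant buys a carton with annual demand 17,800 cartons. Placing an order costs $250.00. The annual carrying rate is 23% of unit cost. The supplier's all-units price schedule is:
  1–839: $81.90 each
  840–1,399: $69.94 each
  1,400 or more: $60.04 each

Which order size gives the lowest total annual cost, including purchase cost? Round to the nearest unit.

Holding cost per unit per year at price C is H = 0.23·C.
For each price level, check whether its EOQ is feasible; otherwise the best quantity at that price is the breakpoint.
EOQ at $81.90 = 687.4 (feasible in tier 1): TC = 17,800×$81.90 + (17,800/687.4)×250 + (687.4/2)×0.23×$81.90 = $1,470,767.95.
EOQ at $69.94 = 743.8 < 840, so use break Q=840: TC = 17,800×$69.94 + (17,800/840.0)×250 + (840.0/2)×0.23×$69.94 = $1,256,985.82.
EOQ at $60.04 = 802.8 < 1400, so use break Q=1400: TC = 17,800×$60.04 + (17,800/1400.0)×250 + (1400.0/2)×0.23×$60.04 = $1,081,557.01.
Lowest total cost is $1,081,557.01 at Q = 1400.0.

Q* ≈ 1,400 cartons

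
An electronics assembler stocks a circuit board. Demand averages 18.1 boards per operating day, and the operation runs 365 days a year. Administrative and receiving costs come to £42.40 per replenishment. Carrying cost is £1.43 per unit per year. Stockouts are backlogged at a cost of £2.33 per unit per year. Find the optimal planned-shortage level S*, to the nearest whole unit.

S* ≈ 302 boards

Annual demand D = 18.1 × 365 = 6,606.5.
With planned backorders, Q* = √(2DS/H) · √((H+B)/B).
√(2DS/H) = √(2 × 6,606.5 × 42.4 / 1.43) = 625.915.
√((H+B)/B) = √((1.43+2.33)/2.33) = 1.2703.
Q* ≈ 795.118.
S* = Q* · H/(H+B) = 795.118 × 1.43/3.76 ≈ 302.399.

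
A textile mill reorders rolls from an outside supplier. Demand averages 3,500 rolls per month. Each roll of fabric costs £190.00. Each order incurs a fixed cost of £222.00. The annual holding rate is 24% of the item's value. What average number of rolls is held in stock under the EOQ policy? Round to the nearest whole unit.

Average inventory ≈ 320 rolls

Annual demand D = 3,500 × 12 = 42,000.
Holding cost H = 0.24 × £190.00 = £45.6000 per unit per year.
EOQ = √(2DS/H) = √(2 × 42,000 × 222 / 45.6) ≈ 639.49.
Average inventory = Q*/2 ≈ 639.49 / 2 = 319.745.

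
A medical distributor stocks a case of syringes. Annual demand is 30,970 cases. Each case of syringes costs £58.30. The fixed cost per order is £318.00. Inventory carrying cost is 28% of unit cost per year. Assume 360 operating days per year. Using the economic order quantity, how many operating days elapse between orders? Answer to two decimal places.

Holding cost H = 0.28 × £58.30 = £16.3240 per unit per year.
EOQ = √(2DS/H) = √(2 × 30,970 × 318 / 16.324) ≈ 1098.46.
Cycle time = Q*/D × 360 = 1098.46 / 30,970 × 360 ≈ 12.769 days.

T ≈ 12.77 days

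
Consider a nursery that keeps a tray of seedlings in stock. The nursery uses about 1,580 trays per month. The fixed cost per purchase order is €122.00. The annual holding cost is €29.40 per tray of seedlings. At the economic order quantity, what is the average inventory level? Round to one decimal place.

Average inventory ≈ 198.3 trays

Annual demand D = 1,580 × 12 = 18,960.
EOQ = √(2DS/H) = √(2 × 18,960 × 122 / 29.4) ≈ 396.68.
Average inventory = Q*/2 ≈ 396.68 / 2 = 198.340.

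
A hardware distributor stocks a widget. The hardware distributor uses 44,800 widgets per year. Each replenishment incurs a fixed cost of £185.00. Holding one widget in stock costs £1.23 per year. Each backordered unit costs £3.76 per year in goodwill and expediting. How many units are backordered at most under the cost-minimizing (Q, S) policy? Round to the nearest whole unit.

S* ≈ 1,042 widgets

With planned backorders, Q* = √(2DS/H) · √((H+B)/B).
√(2DS/H) = √(2 × 44,800 × 185 / 1.23) = 3671.025.
√((H+B)/B) = √((1.23+3.76)/3.76) = 1.1520.
Q* ≈ 4229.058.
S* = Q* · H/(H+B) = 4229.058 × 1.23/4.99 ≈ 1042.433.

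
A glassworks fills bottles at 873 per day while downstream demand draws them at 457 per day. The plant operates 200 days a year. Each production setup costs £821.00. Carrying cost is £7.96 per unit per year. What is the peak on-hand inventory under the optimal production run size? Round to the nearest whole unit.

I_max ≈ 2,997 bottles

Annual demand D = 457 × 200 = 91,400.
Production build-up factor (1 − d/p) = 1 − 457/873 = 0.4765.
Q* = √(2DS / (H(1 − d/p))) = √(2 × 91,400 × 821 / (7.96 × 0.4765)).
= √(150,078,800 / 3.7931) ≈ 6290.188.
Maximum inventory = Q*(1 − d/p) = 6290.188 × 0.4765 ≈ 2997.386.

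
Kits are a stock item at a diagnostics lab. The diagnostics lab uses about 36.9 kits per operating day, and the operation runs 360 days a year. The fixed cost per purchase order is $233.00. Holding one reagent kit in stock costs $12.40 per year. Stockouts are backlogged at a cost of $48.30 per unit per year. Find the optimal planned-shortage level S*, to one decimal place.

S* ≈ 161.8 kits

Annual demand D = 36.9 × 360 = 13,284.
With planned backorders, Q* = √(2DS/H) · √((H+B)/B).
√(2DS/H) = √(2 × 13,284 × 233 / 12.4) = 706.556.
√((H+B)/B) = √((12.4+48.3)/48.3) = 1.1210.
Q* ≈ 792.077.
S* = Q* · H/(H+B) = 792.077 × 12.4/60.7 ≈ 161.808.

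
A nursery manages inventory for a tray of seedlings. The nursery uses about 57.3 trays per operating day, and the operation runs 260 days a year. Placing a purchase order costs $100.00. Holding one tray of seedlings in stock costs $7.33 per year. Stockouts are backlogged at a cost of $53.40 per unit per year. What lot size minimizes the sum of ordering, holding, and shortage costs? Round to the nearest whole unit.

Annual demand D = 57.3 × 260 = 14,898.
With planned backorders, Q* = √(2DS/H) · √((H+B)/B).
√(2DS/H) = √(2 × 14,898 × 100 / 7.33) = 637.569.
√((H+B)/B) = √((7.33+53.4)/53.4) = 1.0664.
Q* ≈ 679.920.

Q* ≈ 680 trays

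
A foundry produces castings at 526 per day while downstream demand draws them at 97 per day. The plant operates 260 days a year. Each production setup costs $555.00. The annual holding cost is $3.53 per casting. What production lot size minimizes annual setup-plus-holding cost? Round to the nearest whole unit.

Annual demand D = 97 × 260 = 25,220.
Production build-up factor (1 − d/p) = 1 − 97/526 = 0.8156.
Q* = √(2DS / (H(1 − d/p))) = √(2 × 25,220 × 555 / (3.53 × 0.8156)).
= √(27,994,200 / 2.879) ≈ 3118.250.

Q* ≈ 3,118 castings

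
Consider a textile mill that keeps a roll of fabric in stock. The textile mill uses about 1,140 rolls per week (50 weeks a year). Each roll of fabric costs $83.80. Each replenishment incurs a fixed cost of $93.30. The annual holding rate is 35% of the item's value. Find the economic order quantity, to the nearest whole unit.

Annual demand D = 1,140 × 50 = 57,000.
Holding cost H = 0.35 × $83.80 = $29.3300 per unit per year.
EOQ = √(2DS / H) = √(2 × 57,000 × 93.3 / 29.33).
= √(10,636,200 / 29.33) = √362,638.9362 ≈ 602.195.

Q* ≈ 602 rolls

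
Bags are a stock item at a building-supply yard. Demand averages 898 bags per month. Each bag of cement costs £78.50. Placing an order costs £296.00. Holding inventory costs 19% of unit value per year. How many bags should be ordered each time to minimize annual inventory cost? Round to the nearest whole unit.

Q* ≈ 654 bags

Annual demand D = 898 × 12 = 10,776.
Holding cost H = 0.19 × £78.50 = £14.9150 per unit per year.
EOQ = √(2DS / H) = √(2 × 10,776 × 296 / 14.915).
= √(6,379,392 / 14.915) = √427,716.527 ≈ 654.000.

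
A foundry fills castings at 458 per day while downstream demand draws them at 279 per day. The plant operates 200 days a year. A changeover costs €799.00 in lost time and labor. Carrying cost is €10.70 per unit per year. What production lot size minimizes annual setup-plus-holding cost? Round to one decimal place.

Annual demand D = 279 × 200 = 55,800.
Production build-up factor (1 − d/p) = 1 − 279/458 = 0.3908.
Q* = √(2DS / (H(1 − d/p))) = √(2 × 55,800 × 799 / (10.7 × 0.3908)).
= √(89,168,400 / 4.1819) ≈ 4617.637.

Q* ≈ 4,617.6 castings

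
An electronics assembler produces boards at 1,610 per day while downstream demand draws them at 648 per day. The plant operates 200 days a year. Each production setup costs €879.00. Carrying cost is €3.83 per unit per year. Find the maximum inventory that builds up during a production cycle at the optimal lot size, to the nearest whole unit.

I_max ≈ 5,962 boards

Annual demand D = 648 × 200 = 129,600.
Production build-up factor (1 − d/p) = 1 − 648/1,610 = 0.5975.
Q* = √(2DS / (H(1 − d/p))) = √(2 × 129,600 × 879 / (3.83 × 0.5975)).
= √(227,836,800 / 2.2885) ≈ 9977.873.
Maximum inventory = Q*(1 − d/p) = 9977.873 × 0.5975 ≈ 5961.934.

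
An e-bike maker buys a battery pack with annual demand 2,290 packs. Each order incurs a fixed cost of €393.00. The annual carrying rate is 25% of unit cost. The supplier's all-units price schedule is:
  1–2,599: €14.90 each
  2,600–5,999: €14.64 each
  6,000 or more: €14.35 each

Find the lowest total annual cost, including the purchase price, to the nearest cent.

Holding cost per unit per year at price C is H = 0.25·C.
Evaluate total cost at each tier's feasible EOQ or, if the EOQ is below the tier, at the tier's minimum quantity.
EOQ at €14.90 = 695.1 (feasible in tier 1): TC = 2,290×€14.90 + (2,290/695.1)×393 + (695.1/2)×0.25×€14.90 = €36,710.36.
EOQ at €14.64 = 701.3 < 2600, so use break Q=2600: TC = 2,290×€14.64 + (2,290/2600.0)×393 + (2600.0/2)×0.25×€14.64 = €38,629.74.
EOQ at €14.35 = 708.3 < 6000, so use break Q=6000: TC = 2,290×€14.35 + (2,290/6000.0)×393 + (6000.0/2)×0.25×€14.35 = €43,774.00.
Lowest total cost among the candidates is at Q = 695.1.

TC* ≈ €36,710.36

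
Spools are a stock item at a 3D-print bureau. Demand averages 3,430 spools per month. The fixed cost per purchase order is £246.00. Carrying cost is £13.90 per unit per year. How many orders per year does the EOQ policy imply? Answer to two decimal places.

N ≈ 34.10 orders per year

Annual demand D = 3,430 × 12 = 41,160.
EOQ = √(2DS/H) = √(2 × 41,160 × 246 / 13.9) ≈ 1207.02.
Orders per year = D / Q* = 41,160 / 1207.02 ≈ 34.101.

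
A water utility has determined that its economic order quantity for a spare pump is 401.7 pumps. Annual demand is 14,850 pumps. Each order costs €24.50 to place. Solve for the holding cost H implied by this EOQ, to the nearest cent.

H ≈ €4.51

Squaring Q* = √(2DS/H) gives Q*² = 2DS/H.
From Q* = √(2DS/H): H = 2DS / Q*² = 2 × 14,850 × 24.5 / 401.7² = 4.5094.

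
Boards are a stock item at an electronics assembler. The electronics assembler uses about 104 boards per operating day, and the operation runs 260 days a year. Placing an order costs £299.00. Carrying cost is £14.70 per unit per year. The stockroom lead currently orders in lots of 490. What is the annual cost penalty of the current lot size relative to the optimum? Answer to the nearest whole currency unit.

Annual demand D = 104 × 260 = 27,040.
EOQ = √(2DS/H) = √(2 × 27,040 × 299 / 14.7) ≈ 1048.81.
Cost at Q* = (D/Q*)S + (Q*/2)H = √(2DSH) ≈ £15,417.45.
Cost at Q = 490: (27,040/490)×299 + (490/2)×14.7 = £16,499.92 + £3,601.50 = £20,101.42.
Excess = £20,101.42 − £15,417.45 = £4,683.97.

Extra cost ≈ £4,684 per year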